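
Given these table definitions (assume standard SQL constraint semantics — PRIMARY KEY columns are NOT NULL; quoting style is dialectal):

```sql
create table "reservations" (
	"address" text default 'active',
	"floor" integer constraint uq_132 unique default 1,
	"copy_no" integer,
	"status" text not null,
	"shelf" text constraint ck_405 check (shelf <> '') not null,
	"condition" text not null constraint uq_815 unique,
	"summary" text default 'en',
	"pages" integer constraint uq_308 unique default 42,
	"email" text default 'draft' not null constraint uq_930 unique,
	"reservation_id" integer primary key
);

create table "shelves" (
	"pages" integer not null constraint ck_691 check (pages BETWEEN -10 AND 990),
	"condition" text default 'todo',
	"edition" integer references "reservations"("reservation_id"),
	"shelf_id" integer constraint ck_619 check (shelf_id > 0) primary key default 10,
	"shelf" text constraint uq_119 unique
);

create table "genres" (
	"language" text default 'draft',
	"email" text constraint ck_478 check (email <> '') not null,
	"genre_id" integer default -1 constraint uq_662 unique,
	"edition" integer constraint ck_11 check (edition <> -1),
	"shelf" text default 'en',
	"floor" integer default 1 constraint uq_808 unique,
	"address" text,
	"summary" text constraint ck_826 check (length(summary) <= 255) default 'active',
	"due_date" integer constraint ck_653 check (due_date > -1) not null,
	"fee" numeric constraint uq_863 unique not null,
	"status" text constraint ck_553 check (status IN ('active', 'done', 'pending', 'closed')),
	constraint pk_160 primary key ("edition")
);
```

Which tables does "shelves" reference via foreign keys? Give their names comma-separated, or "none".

reservations

- edition REFERENCES reservations(reservation_id).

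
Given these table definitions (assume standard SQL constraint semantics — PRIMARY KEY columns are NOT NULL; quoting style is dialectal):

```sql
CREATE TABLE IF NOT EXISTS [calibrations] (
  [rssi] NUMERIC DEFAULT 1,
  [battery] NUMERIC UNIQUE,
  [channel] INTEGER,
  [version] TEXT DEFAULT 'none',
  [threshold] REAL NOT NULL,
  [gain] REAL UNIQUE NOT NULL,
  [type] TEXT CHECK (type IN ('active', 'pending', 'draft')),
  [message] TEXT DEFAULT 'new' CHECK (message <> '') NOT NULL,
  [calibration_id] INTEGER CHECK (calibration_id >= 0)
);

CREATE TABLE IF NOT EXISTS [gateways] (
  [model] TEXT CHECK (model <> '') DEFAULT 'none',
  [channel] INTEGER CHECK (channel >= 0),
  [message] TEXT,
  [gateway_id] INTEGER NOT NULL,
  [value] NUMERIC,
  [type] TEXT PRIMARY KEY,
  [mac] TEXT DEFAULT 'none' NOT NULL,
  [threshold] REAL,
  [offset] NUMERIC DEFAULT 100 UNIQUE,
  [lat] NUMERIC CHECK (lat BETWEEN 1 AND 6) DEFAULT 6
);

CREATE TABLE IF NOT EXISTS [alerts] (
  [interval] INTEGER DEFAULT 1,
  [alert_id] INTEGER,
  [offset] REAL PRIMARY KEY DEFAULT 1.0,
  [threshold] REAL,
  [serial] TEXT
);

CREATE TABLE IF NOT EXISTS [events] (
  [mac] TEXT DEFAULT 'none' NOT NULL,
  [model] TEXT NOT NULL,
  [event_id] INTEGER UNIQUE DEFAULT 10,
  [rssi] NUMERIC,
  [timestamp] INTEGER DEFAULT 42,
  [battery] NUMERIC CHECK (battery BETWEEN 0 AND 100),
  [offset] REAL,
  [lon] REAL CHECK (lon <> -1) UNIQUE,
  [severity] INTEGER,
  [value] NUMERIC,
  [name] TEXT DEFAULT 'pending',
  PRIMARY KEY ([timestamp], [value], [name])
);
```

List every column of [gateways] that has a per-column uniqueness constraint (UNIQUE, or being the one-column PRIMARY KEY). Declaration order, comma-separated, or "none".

type, offset

- model: no UNIQUE or single-column PK constraint.
- channel: no UNIQUE or single-column PK constraint.
- message: no UNIQUE or single-column PK constraint.
- gateway_id: no UNIQUE or single-column PK constraint.
- value: no UNIQUE or single-column PK constraint.
- type: single-column PRIMARY KEY → unique.
- mac: no UNIQUE or single-column PK constraint.
- threshold: no UNIQUE or single-column PK constraint.
- offset: declared UNIQUE → unique.
- lat: no UNIQUE or single-column PK constraint.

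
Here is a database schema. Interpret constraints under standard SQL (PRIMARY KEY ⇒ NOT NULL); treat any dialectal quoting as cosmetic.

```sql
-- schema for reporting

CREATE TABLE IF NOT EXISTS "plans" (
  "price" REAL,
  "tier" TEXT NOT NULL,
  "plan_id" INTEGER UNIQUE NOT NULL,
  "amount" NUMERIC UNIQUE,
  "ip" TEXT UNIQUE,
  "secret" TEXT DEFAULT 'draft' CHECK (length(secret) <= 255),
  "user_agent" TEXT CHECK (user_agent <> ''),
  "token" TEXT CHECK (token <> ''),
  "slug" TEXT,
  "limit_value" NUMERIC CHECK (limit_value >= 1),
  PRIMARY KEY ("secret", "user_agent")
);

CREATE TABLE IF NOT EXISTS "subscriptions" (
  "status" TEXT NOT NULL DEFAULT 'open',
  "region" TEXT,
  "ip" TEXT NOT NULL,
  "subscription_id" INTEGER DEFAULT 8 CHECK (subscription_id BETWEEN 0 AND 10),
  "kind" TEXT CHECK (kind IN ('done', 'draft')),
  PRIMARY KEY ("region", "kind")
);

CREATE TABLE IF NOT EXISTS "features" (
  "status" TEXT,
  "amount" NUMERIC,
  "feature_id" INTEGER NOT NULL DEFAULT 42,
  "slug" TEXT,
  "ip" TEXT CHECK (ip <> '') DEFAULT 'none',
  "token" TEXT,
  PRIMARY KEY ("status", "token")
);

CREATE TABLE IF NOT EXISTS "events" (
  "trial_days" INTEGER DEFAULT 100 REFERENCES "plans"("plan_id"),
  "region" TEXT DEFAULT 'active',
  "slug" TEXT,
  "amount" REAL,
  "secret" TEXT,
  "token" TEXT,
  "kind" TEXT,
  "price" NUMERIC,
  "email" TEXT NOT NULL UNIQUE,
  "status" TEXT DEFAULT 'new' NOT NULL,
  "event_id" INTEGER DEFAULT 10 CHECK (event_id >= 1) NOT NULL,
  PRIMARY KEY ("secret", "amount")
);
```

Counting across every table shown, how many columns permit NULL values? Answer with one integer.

16

plans: 6 nullable (price, amount, ip, token, slug, limit_value — PK (secret, user_agent) and explicit NOT NULL columns excluded).
subscriptions: 1 nullable (subscription_id — PK (region, kind) and explicit NOT NULL columns excluded).
features: 3 nullable (amount, slug, ip — PK (status, token) and explicit NOT NULL columns excluded).
events: 6 nullable (trial_days, region, slug, token, kind, price — PK (secret, amount) and explicit NOT NULL columns excluded).
Total: 6 + 1 + 3 + 6 = 16.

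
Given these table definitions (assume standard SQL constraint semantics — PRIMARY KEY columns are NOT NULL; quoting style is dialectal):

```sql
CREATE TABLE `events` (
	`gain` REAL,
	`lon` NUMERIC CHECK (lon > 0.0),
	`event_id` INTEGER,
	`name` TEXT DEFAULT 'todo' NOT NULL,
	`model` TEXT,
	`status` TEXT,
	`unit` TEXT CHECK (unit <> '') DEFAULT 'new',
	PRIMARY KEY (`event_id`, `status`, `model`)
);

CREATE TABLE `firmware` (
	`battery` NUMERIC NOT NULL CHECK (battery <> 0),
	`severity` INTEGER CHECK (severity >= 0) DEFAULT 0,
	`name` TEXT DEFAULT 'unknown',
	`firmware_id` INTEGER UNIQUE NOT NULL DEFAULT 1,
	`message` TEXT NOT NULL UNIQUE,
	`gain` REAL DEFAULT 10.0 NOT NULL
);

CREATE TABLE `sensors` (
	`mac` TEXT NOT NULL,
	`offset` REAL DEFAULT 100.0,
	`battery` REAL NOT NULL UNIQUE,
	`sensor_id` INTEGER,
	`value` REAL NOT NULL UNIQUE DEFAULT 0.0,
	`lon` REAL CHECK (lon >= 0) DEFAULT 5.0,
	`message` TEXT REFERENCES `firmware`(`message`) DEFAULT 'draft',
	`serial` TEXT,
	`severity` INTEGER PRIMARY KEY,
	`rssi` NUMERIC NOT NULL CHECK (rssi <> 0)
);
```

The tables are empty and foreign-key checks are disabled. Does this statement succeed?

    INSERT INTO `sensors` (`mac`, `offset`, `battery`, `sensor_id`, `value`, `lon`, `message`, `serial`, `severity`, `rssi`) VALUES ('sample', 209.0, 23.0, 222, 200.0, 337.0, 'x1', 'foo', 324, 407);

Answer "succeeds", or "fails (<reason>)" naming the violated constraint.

succeeds

NOT NULL columns: battery is supplied; mac is supplied; rssi is supplied; severity is supplied; value is supplied.
CHECK constraints: 337.0 satisfies (lon >= 0); 407 satisfies (rssi <> 0).
No constraint is violated.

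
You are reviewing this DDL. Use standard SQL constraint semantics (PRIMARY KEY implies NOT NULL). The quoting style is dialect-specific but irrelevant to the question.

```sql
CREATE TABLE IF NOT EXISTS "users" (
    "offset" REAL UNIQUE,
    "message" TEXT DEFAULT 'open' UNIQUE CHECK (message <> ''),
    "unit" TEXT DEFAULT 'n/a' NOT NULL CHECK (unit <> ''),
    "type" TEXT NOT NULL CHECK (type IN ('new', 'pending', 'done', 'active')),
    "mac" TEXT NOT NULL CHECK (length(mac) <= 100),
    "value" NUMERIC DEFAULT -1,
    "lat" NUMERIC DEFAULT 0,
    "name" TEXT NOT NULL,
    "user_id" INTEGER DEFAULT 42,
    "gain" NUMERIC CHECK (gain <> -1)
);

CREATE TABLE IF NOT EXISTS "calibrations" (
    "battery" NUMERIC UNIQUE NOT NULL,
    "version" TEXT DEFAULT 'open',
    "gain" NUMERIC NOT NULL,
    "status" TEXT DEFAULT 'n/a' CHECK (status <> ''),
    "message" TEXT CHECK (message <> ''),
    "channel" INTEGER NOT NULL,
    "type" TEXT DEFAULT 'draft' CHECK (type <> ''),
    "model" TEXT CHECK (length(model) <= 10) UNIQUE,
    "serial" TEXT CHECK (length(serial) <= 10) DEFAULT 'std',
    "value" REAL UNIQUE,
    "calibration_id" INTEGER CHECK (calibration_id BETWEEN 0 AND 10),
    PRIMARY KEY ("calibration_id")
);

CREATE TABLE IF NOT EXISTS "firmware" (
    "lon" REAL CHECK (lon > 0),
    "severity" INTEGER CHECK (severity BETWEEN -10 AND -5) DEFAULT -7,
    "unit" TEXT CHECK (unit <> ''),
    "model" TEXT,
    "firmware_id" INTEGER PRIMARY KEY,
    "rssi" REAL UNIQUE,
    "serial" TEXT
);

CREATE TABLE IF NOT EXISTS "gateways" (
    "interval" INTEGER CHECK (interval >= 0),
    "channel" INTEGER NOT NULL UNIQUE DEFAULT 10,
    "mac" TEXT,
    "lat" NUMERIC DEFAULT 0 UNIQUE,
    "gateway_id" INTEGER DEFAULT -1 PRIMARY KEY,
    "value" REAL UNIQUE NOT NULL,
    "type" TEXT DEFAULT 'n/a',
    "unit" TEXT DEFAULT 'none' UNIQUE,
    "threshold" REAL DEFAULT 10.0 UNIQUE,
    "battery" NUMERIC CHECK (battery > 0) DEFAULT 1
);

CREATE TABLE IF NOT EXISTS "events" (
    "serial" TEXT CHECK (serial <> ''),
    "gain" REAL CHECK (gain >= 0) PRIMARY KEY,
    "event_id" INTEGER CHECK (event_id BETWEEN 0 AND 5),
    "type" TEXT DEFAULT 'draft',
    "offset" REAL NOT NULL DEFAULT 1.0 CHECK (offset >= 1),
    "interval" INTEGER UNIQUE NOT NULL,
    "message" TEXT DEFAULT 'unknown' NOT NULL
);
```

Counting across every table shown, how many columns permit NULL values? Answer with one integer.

users: 6 nullable (offset, message, value, lat, user_id, gain — PK none and explicit NOT NULL columns excluded).
calibrations: 7 nullable (version, status, message, type, model, serial, value — PK (calibration_id) and explicit NOT NULL columns excluded).
firmware: 6 nullable (lon, severity, unit, model, rssi, serial — PK (firmware_id) and explicit NOT NULL columns excluded).
gateways: 7 nullable (interval, mac, lat, type, unit, threshold, battery — PK (gateway_id) and explicit NOT NULL columns excluded).
events: 3 nullable (serial, event_id, type — PK (gain) and explicit NOT NULL columns excluded).
Total: 6 + 7 + 6 + 7 + 3 = 29.

29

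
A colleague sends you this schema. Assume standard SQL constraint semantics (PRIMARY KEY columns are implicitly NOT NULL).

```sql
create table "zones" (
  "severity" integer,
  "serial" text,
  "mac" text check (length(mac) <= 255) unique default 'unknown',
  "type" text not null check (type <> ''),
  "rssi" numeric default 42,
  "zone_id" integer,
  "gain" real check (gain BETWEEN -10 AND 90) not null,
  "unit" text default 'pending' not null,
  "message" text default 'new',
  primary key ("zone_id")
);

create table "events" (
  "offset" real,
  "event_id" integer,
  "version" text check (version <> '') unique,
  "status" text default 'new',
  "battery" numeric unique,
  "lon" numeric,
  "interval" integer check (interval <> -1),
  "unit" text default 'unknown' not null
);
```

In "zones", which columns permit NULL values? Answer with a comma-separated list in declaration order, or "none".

- severity: no NOT NULL constraint applies → nullable.
- serial: no NOT NULL constraint applies → nullable.
- mac: CHECK does not forbid NULL (a CHECK constraint passes when its expression is NULL) → nullable.
- type: declared NOT NULL → not nullable.
- rssi: DEFAULT only fills an omitted column; an explicit NULL is still allowed → nullable.
- zone_id: part of the PRIMARY KEY, which implies NOT NULL → not nullable.
- gain: declared NOT NULL → not nullable.
- unit: declared NOT NULL → not nullable.
- message: DEFAULT only fills an omitted column; an explicit NULL is still allowed → nullable.

severity, serial, mac, rssi, message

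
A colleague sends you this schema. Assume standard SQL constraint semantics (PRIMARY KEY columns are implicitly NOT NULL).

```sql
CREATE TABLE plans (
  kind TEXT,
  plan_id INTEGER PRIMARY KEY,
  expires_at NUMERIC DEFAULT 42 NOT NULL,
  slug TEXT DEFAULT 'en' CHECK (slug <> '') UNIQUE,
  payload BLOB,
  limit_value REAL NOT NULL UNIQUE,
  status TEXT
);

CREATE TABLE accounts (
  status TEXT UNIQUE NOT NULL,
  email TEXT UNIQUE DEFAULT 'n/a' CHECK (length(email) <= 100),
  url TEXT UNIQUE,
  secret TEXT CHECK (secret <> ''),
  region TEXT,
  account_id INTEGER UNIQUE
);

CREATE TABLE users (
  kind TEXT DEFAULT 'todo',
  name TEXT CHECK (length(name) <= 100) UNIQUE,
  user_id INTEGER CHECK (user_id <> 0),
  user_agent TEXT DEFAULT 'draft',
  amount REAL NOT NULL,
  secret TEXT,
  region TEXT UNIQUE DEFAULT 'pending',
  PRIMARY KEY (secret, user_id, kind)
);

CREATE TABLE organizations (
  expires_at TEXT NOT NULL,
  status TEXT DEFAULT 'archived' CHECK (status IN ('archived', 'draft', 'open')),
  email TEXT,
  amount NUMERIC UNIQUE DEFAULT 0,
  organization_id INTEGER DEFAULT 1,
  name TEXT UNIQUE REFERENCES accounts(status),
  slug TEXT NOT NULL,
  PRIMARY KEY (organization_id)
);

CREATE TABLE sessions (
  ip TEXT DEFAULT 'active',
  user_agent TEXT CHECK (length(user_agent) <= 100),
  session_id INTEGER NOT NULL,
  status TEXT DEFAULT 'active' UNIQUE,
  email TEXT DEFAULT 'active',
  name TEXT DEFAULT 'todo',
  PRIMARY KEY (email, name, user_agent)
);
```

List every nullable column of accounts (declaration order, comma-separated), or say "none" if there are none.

email, url, secret, region, account_id

- status: declared NOT NULL → not nullable.
- email: CHECK does not forbid NULL (a CHECK constraint passes when its expression is NULL) → nullable.
- url: UNIQUE does not imply NOT NULL → nullable.
- secret: CHECK does not forbid NULL (a CHECK constraint passes when its expression is NULL) → nullable.
- region: no NOT NULL constraint applies → nullable.
- account_id: UNIQUE does not imply NOT NULL → nullable.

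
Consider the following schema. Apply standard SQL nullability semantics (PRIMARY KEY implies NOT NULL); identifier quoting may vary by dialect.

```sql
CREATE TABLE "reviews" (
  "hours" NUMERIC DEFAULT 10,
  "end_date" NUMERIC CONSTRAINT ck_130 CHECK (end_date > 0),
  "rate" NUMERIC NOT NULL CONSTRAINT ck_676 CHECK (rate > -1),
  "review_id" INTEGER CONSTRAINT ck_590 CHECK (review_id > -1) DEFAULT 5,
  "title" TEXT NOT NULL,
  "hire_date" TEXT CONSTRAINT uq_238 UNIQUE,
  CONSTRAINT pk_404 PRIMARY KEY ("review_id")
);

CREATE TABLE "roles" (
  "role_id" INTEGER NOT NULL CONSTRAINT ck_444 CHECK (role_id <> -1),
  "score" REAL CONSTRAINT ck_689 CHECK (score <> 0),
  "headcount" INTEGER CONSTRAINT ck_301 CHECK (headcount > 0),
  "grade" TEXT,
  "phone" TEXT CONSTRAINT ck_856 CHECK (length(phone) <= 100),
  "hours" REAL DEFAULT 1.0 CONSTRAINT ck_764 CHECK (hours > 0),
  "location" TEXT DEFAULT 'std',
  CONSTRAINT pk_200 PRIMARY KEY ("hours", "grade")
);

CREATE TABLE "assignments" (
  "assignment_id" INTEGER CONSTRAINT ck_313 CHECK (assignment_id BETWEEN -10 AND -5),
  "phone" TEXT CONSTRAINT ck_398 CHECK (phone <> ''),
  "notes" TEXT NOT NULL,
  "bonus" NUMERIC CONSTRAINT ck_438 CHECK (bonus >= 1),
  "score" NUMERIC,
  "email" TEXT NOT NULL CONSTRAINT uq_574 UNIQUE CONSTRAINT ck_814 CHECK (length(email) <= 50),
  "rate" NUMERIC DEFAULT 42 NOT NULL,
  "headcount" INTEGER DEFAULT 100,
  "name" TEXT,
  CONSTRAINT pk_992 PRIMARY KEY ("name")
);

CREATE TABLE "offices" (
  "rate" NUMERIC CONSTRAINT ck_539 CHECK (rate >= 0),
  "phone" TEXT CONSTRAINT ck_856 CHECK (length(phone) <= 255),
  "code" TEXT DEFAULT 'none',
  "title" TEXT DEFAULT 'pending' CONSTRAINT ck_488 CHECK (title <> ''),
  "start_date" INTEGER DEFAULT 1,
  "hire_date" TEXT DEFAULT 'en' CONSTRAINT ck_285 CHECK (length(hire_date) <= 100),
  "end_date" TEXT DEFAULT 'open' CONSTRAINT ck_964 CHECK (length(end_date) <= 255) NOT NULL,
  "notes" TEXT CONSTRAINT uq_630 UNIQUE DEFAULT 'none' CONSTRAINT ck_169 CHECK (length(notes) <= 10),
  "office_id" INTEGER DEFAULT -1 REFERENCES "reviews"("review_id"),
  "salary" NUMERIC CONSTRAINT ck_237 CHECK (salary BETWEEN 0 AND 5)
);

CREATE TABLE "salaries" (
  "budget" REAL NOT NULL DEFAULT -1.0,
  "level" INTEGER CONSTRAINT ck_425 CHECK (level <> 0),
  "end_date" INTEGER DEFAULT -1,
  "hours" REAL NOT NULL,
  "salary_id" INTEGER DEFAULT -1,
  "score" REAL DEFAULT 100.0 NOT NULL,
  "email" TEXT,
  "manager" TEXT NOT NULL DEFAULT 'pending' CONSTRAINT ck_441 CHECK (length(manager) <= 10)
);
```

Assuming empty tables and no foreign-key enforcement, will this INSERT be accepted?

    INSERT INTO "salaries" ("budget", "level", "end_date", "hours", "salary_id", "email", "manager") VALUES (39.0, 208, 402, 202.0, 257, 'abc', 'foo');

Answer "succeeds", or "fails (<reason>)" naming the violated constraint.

NOT NULL columns: budget is supplied; hours is supplied; manager is supplied; score defaults to 100.0.
CHECK constraints: 208 satisfies (level <> 0); 'foo' satisfies (length(manager) <= 10).
No constraint is violated.

succeeds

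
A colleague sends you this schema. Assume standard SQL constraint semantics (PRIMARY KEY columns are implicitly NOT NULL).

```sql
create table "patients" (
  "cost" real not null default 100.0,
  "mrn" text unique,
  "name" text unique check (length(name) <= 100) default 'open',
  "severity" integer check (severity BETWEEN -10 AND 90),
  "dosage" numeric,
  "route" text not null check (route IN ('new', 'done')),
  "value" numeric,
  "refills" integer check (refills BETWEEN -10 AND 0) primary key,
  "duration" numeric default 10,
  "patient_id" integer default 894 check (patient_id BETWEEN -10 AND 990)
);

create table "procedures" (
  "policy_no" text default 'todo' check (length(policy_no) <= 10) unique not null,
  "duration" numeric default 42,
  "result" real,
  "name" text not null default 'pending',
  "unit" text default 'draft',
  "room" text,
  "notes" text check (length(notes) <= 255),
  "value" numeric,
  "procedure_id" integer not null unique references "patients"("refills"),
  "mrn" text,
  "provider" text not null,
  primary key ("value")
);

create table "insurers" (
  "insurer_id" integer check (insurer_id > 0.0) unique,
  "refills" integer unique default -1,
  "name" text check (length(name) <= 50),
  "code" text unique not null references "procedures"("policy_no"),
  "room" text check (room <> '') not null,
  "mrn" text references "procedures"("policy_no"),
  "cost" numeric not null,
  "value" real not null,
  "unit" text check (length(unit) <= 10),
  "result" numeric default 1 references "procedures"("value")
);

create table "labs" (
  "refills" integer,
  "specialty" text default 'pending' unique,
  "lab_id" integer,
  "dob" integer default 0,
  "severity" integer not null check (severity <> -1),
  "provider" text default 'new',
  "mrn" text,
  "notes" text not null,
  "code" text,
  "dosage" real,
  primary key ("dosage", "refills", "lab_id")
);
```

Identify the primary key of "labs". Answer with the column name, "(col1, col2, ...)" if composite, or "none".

A table-level PRIMARY KEY clause names 3 columns: dosage, refills, lab_id.
This is a composite key — the combination is unique, not each column individually.

(dosage, refills, lab_id)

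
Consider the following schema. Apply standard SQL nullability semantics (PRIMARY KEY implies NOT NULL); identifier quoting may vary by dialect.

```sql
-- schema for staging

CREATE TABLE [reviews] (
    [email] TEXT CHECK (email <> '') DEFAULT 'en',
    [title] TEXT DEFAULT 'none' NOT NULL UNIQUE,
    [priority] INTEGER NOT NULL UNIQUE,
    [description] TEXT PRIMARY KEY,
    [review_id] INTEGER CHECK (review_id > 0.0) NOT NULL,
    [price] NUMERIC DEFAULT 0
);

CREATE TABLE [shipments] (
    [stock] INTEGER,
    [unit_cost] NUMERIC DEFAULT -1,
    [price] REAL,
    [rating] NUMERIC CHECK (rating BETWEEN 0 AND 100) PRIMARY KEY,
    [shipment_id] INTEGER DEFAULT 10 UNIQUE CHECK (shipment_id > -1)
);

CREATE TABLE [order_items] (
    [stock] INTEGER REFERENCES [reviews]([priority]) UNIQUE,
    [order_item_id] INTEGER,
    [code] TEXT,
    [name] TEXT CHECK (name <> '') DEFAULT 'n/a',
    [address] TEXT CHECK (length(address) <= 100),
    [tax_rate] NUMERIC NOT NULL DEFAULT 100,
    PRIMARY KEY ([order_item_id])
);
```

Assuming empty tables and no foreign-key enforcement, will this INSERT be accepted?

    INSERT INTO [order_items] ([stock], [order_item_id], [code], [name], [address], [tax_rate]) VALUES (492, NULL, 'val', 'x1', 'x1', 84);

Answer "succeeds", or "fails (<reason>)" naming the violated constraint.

fails (NOT NULL on order_item_id)

order_item_id is explicitly set to NULL, but order_item_id is part of the PRIMARY KEY (implied NOT NULL).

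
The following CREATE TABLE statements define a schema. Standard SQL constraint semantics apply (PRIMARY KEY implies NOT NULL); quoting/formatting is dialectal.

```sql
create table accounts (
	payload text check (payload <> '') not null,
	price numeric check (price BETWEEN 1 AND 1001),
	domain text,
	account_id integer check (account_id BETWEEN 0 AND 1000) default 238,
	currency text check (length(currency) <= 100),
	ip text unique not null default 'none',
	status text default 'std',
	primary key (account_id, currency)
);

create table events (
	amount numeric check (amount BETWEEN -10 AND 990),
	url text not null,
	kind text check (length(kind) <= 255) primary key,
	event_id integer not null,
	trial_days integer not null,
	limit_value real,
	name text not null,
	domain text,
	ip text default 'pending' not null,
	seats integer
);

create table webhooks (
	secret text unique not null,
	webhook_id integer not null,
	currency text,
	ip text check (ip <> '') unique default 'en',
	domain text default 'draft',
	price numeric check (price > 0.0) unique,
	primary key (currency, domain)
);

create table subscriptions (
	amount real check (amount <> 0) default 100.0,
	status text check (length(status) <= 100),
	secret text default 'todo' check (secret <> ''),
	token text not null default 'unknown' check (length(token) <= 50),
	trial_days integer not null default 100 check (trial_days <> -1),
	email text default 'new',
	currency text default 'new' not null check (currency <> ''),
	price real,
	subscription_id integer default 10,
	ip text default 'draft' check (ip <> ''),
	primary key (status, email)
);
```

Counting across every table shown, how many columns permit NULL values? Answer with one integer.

14

accounts: 3 nullable (price, domain, status — PK (account_id, currency) and explicit NOT NULL columns excluded).
events: 4 nullable (amount, limit_value, domain, seats — PK (kind) and explicit NOT NULL columns excluded).
webhooks: 2 nullable (ip, price — PK (currency, domain) and explicit NOT NULL columns excluded).
subscriptions: 5 nullable (amount, secret, price, subscription_id, ip — PK (status, email) and explicit NOT NULL columns excluded).
Total: 3 + 4 + 2 + 5 = 14.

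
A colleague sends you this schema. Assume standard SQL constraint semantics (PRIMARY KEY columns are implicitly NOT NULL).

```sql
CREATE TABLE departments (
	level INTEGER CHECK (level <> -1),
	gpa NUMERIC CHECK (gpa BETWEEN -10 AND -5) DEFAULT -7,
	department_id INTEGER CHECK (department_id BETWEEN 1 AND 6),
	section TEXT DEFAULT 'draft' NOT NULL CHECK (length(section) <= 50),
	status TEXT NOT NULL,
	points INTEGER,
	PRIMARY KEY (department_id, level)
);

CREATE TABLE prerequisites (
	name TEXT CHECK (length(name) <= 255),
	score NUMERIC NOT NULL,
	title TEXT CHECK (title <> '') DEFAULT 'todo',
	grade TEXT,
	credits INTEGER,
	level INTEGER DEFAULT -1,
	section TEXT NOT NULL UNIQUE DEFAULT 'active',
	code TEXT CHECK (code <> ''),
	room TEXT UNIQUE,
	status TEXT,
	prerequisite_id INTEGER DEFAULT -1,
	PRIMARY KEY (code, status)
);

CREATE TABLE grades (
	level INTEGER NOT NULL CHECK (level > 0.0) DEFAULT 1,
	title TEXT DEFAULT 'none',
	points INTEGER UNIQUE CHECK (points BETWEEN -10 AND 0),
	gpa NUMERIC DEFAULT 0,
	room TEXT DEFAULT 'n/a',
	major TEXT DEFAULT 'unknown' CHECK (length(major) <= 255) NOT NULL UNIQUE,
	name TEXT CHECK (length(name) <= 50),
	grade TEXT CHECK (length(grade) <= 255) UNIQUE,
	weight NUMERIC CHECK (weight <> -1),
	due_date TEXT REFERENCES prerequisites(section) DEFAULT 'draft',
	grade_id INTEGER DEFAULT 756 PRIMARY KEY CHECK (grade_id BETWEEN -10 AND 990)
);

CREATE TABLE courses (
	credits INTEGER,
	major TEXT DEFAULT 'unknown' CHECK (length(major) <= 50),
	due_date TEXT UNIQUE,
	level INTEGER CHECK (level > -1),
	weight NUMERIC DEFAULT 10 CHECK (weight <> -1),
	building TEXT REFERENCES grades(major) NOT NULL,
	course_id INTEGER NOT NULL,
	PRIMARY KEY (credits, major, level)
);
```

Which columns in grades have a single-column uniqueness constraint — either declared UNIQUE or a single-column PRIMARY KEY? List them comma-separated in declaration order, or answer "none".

points, major, grade, grade_id

- level: no UNIQUE or single-column PK constraint.
- title: no UNIQUE or single-column PK constraint.
- points: declared UNIQUE → unique.
- gpa: no UNIQUE or single-column PK constraint.
- room: no UNIQUE or single-column PK constraint.
- major: declared UNIQUE → unique.
- name: no UNIQUE or single-column PK constraint.
- grade: declared UNIQUE → unique.
- weight: no UNIQUE or single-column PK constraint.
- due_date: no UNIQUE or single-column PK constraint.
- grade_id: single-column PRIMARY KEY → unique.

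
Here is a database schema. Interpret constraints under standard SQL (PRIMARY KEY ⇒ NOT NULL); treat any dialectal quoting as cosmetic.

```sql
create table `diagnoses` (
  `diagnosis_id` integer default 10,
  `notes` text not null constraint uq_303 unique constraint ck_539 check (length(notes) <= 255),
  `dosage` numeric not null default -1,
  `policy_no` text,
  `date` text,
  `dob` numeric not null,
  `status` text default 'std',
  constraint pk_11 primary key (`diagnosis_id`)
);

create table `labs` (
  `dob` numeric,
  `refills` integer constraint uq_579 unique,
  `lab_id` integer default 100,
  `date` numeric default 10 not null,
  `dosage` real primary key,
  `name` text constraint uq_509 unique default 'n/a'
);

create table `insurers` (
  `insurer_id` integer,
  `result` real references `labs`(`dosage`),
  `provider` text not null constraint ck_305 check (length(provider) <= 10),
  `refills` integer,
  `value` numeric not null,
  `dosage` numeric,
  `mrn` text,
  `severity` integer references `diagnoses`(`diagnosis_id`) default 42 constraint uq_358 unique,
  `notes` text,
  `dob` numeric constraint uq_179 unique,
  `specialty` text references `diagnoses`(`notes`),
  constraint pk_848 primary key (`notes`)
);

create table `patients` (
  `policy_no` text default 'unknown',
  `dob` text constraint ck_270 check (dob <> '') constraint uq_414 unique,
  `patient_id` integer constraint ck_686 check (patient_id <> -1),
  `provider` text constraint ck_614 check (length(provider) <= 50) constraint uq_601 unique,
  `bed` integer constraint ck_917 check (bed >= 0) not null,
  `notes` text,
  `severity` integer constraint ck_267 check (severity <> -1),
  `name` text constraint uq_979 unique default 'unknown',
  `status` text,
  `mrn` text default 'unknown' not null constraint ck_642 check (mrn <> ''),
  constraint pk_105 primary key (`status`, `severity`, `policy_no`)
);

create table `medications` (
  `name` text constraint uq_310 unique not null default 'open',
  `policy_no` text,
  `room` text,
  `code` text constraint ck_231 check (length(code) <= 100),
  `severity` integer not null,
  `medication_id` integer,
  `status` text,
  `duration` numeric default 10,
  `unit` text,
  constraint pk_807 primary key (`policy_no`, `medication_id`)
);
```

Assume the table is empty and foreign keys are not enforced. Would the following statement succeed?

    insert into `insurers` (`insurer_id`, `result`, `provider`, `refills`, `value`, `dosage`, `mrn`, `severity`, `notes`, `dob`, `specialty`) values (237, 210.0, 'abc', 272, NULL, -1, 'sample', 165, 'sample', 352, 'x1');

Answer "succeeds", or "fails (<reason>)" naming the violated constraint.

value is explicitly set to NULL, but value is declared NOT NULL.

fails (NOT NULL on value)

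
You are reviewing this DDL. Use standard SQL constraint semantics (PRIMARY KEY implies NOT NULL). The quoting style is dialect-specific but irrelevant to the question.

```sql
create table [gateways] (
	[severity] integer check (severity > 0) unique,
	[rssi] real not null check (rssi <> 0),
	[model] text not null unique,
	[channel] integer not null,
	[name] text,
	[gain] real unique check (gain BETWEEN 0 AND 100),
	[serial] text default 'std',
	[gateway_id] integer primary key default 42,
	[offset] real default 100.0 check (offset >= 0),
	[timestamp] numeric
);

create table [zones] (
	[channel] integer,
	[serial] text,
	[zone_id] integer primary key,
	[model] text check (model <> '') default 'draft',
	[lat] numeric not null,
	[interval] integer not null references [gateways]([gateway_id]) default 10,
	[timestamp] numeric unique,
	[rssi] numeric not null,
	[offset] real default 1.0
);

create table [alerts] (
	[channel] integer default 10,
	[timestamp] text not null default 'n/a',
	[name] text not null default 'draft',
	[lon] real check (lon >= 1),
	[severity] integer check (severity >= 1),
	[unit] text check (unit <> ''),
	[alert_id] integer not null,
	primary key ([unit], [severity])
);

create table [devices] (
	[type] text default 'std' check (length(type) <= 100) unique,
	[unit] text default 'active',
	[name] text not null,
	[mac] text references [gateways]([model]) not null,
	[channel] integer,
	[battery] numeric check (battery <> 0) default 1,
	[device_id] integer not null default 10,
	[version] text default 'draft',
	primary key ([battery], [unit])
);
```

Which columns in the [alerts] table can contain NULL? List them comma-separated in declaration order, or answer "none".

channel, lon

- channel: DEFAULT only fills an omitted column; an explicit NULL is still allowed → nullable.
- timestamp: declared NOT NULL → not nullable.
- name: declared NOT NULL → not nullable.
- lon: CHECK does not forbid NULL (a CHECK constraint passes when its expression is NULL) → nullable.
- severity: part of the PRIMARY KEY, which implies NOT NULL → not nullable.
- unit: part of the PRIMARY KEY, which implies NOT NULL → not nullable.
- alert_id: declared NOT NULL → not nullable.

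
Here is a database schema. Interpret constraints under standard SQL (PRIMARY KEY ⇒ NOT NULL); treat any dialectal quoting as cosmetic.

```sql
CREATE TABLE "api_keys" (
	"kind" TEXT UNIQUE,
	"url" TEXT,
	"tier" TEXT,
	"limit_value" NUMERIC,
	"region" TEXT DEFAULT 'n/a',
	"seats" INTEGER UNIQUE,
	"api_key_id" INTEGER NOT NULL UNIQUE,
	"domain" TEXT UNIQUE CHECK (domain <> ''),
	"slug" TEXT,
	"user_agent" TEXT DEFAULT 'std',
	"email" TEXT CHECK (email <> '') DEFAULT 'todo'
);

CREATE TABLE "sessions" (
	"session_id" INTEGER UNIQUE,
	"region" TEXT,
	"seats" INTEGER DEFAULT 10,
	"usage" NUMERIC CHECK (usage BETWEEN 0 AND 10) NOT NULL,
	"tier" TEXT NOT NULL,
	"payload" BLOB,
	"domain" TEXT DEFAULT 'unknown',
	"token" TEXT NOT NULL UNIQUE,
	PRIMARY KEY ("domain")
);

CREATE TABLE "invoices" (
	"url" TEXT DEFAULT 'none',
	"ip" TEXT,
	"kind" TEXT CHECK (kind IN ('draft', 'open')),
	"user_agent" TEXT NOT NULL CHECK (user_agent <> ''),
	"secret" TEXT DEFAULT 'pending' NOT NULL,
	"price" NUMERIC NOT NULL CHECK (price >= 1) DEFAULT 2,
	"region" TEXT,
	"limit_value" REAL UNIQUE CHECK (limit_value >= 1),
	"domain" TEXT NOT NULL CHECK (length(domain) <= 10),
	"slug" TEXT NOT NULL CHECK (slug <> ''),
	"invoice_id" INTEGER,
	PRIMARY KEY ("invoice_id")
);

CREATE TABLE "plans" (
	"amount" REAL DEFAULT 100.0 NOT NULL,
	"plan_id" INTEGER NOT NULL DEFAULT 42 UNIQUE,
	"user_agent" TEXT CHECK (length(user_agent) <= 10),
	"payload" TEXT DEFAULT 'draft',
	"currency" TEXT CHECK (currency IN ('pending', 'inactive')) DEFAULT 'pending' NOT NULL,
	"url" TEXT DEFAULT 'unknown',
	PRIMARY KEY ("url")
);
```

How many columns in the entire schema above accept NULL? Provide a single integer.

21

api_keys: 10 nullable (kind, url, tier, limit_value, region, seats, domain, slug, user_agent, email — PK none and explicit NOT NULL columns excluded).
sessions: 4 nullable (session_id, region, seats, payload — PK (domain) and explicit NOT NULL columns excluded).
invoices: 5 nullable (url, ip, kind, region, limit_value — PK (invoice_id) and explicit NOT NULL columns excluded).
plans: 2 nullable (user_agent, payload — PK (url) and explicit NOT NULL columns excluded).
Total: 10 + 4 + 5 + 2 = 21.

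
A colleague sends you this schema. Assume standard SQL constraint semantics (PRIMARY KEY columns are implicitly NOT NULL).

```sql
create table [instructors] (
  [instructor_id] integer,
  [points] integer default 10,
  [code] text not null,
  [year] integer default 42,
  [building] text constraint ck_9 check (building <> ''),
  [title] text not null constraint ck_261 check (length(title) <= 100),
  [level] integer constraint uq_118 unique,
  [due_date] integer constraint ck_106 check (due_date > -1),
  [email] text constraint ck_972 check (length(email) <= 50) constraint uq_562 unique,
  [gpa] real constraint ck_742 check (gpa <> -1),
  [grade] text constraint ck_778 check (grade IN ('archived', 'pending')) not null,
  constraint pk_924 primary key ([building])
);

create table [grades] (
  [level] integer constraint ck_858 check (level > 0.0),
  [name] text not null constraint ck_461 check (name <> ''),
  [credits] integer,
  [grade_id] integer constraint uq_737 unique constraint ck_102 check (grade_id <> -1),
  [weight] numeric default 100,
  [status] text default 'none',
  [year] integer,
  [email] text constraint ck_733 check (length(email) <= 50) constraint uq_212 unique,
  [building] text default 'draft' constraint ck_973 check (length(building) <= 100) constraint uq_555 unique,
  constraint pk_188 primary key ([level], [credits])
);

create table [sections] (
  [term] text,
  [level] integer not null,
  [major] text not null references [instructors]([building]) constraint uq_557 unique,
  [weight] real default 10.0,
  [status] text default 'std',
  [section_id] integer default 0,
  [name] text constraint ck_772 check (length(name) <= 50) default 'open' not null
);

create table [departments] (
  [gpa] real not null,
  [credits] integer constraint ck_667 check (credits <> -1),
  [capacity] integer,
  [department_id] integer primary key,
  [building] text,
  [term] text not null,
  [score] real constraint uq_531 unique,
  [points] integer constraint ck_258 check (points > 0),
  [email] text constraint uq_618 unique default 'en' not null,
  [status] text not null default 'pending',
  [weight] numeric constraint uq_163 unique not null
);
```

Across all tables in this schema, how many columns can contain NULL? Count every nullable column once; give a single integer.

22

instructors: 7 nullable (instructor_id, points, year, level, due_date, email, gpa — PK (building) and explicit NOT NULL columns excluded).
grades: 6 nullable (grade_id, weight, status, year, email, building — PK (level, credits) and explicit NOT NULL columns excluded).
sections: 4 nullable (term, weight, status, section_id — PK none and explicit NOT NULL columns excluded).
departments: 5 nullable (credits, capacity, building, score, points — PK (department_id) and explicit NOT NULL columns excluded).
Total: 7 + 6 + 4 + 5 = 22.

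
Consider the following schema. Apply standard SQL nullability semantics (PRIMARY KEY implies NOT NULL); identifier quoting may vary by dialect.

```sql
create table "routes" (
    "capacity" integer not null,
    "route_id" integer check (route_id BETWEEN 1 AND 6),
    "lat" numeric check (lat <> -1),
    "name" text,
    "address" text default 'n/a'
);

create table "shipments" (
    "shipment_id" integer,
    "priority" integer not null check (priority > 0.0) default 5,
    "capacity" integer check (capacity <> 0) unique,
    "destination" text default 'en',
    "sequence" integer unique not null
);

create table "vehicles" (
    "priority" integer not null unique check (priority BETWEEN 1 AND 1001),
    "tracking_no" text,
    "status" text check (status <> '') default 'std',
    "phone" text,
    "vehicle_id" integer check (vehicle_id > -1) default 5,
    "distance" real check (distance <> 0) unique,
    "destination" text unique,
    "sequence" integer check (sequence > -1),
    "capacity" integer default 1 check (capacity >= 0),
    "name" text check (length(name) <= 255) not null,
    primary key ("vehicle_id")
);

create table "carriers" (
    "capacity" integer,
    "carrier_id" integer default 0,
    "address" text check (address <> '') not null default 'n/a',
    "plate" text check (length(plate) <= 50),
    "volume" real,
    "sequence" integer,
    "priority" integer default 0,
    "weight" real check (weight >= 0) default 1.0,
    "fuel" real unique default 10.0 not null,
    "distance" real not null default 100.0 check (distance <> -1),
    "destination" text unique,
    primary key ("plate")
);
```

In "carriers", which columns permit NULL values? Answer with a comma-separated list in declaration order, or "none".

capacity, carrier_id, volume, sequence, priority, weight, destination

- capacity: no NOT NULL constraint applies → nullable.
- carrier_id: DEFAULT only fills an omitted column; an explicit NULL is still allowed → nullable.
- address: declared NOT NULL → not nullable.
- plate: part of the PRIMARY KEY, which implies NOT NULL → not nullable.
- volume: no NOT NULL constraint applies → nullable.
- sequence: no NOT NULL constraint applies → nullable.
- priority: DEFAULT only fills an omitted column; an explicit NULL is still allowed → nullable.
- weight: CHECK does not forbid NULL (a CHECK constraint passes when its expression is NULL) → nullable.
- fuel: declared NOT NULL → not nullable.
- distance: declared NOT NULL → not nullable.
- destination: UNIQUE does not imply NOT NULL → nullable.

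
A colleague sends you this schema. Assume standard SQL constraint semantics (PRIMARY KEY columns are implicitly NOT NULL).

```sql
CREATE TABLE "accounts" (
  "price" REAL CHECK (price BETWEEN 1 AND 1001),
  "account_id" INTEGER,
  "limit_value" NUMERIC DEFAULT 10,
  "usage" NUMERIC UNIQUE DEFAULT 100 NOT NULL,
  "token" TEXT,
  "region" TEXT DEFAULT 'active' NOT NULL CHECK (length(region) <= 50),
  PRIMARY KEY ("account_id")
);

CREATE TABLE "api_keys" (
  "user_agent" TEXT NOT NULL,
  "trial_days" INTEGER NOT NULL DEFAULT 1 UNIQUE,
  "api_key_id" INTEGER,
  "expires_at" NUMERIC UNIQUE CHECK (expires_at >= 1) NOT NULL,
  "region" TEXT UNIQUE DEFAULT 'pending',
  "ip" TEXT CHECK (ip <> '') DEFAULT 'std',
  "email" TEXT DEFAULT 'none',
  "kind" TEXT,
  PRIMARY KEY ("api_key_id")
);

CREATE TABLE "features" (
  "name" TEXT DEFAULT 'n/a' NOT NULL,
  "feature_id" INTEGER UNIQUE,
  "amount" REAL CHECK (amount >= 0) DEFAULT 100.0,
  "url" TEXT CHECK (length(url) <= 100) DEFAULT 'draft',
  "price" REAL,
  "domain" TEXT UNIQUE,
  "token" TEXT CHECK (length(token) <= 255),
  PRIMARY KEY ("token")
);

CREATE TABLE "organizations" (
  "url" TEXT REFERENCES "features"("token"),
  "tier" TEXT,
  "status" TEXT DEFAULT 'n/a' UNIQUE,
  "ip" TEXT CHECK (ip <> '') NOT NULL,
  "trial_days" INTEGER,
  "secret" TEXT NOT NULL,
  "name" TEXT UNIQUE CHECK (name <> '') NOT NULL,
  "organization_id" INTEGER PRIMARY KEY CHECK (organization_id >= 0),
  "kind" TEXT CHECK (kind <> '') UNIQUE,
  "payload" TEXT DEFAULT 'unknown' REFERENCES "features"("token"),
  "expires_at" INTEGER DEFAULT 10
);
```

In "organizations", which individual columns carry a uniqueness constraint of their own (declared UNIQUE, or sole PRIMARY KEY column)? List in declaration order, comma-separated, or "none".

status, name, organization_id, kind

- url: no UNIQUE or single-column PK constraint.
- tier: no UNIQUE or single-column PK constraint.
- status: declared UNIQUE → unique.
- ip: no UNIQUE or single-column PK constraint.
- trial_days: no UNIQUE or single-column PK constraint.
- secret: no UNIQUE or single-column PK constraint.
- name: declared UNIQUE → unique.
- organization_id: single-column PRIMARY KEY → unique.
- kind: declared UNIQUE → unique.
- payload: no UNIQUE or single-column PK constraint.
- expires_at: no UNIQUE or single-column PK constraint.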